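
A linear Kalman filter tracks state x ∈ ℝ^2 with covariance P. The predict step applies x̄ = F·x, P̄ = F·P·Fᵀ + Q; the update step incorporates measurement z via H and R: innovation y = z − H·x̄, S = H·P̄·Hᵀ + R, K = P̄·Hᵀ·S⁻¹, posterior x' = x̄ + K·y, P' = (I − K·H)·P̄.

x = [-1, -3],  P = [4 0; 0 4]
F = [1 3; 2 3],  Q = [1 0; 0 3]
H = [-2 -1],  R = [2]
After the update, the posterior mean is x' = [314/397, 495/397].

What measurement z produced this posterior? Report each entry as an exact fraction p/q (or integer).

x̄ = F·x = [-10, -11]
P̄ = F·P·Fᵀ + Q = [41 44; 44 55]
S = H·P̄·Hᵀ + R = [397]
K = P̄·Hᵀ·S⁻¹ = [-126/397; -143/397]
x' − x̄ = [4284/397, 4862/397] = K·y
y = (KᵀK)⁻¹·Kᵀ·(x' − x̄) = [-34]
z = y + H·x̄ = [-34] + [31] = [-3]

z = [-3]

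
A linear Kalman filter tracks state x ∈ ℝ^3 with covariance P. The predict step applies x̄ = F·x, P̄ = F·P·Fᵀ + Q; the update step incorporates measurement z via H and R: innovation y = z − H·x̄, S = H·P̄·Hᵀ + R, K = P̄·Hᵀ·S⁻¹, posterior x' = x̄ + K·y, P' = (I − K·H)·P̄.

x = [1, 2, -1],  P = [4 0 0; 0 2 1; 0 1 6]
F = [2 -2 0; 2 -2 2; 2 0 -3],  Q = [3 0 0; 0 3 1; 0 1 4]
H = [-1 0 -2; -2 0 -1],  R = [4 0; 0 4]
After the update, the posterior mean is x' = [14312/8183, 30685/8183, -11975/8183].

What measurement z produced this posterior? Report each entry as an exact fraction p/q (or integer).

x̄ = F·x = [-2, -4, 5]
P̄ = F·P·Fᵀ + Q = [27 20 22; 20 43 -13; 22 -13 74]
S = H·P̄·Hᵀ + R = [415 312; 312 274]
K = P̄·Hᵀ·S⁻¹ = [2129/8183 -4694/8183; 5034/8183 -13077/16366; -4882/8183 2035/8183]
x' − x̄ = [30678/8183, 63417/8183, -52890/8183] = K·y
y = (KᵀK)⁻¹·Kᵀ·(x' − x̄) = [10, -2]
z = y + H·x̄ = [10, -2] + [-8, -1] = [2, -3]

z = [2, -3]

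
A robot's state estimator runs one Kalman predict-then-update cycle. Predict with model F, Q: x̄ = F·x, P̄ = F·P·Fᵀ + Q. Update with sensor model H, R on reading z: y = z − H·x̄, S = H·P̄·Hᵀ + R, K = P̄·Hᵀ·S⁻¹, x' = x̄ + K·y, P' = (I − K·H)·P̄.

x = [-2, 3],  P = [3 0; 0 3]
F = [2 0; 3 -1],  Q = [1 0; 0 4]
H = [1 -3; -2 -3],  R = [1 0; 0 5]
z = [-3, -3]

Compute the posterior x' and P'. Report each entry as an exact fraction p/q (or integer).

x̄ = F·x = [-4, -9]
P̄ = F·P·Fᵀ + Q = [13 18; 18 34]
y = z − H·x̄ = [-26, -38]
S = H·P̄·Hᵀ + R = [212 334; 334 579]
K = P̄·Hᵀ·S⁻¹ = [2981/11192 -1633/5596; -318/1399 -150/1399]
x' = x̄ + K·y = [917/5596, 1377/1399]
P' = (I − K·H)·P̄ = [6437/11192 144/1399; 144/1399 154/1399]

x' = [917/5596, 1377/1399]
P' = [6437/11192 144/1399; 144/1399 154/1399]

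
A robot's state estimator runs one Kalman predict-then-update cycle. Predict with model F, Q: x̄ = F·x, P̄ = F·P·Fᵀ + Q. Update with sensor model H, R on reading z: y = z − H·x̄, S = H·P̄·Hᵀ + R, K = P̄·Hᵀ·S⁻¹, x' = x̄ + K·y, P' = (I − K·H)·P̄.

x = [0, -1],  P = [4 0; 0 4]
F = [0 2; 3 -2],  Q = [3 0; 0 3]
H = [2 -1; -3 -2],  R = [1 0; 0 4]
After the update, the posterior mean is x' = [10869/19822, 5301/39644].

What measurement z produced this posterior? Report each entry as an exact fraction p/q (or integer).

z = [1, -2]

x̄ = F·x = [-2, 2]
P̄ = F·P·Fᵀ + Q = [19 -16; -16 55]
S = H·P̄·Hᵀ + R = [196 12; 12 203]
K = P̄·Hᵀ·S⁻¹ = [5631/19822 -1387/9911; -16917/39644 -2777/9911]
x' − x̄ = [50513/19822, -73987/39644] = K·y
y = (KᵀK)⁻¹·Kᵀ·(x' − x̄) = [7, -4]
z = y + H·x̄ = [7, -4] + [-6, 2] = [1, -2]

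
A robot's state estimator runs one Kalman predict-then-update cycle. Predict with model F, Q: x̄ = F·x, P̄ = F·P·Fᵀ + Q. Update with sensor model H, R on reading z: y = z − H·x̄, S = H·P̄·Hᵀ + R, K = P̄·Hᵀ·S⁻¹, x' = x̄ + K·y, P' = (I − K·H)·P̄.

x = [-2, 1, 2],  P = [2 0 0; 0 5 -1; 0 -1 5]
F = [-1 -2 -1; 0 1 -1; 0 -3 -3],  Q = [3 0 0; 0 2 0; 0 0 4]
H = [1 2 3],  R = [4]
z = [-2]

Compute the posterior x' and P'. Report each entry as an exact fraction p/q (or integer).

x' = [807/481, -162/481, -501/481]
P' = [5064/481 -4228/481 1212/481; -4228/481 6492/481 -2904/481; 1212/481 -2904/481 1708/481]

x̄ = F·x = [-2, -1, -9]
P̄ = F·P·Fᵀ + Q = [26 -6 36; -6 14 0; 36 0 76]
y = z − H·x̄ = [29]
S = H·P̄·Hᵀ + R = [962]
K = P̄·Hᵀ·S⁻¹ = [61/481; 11/481; 132/481]
x' = x̄ + K·y = [807/481, -162/481, -501/481]
P' = (I − K·H)·P̄ = [5064/481 -4228/481 1212/481; -4228/481 6492/481 -2904/481; 1212/481 -2904/481 1708/481]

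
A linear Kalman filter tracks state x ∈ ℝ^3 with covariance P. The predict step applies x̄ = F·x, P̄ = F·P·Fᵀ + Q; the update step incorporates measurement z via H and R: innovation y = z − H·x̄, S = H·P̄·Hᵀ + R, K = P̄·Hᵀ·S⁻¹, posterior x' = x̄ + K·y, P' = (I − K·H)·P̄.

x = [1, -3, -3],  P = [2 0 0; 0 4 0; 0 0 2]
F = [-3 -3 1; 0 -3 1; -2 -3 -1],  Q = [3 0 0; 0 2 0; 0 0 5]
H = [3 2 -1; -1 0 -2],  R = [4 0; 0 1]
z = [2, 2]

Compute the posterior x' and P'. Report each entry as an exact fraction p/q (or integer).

x̄ = F·x = [3, 6, 10]
P̄ = F·P·Fᵀ + Q = [59 38 46; 38 40 34; 46 34 51]
y = z − H·x̄ = [-9, 25]
S = H·P̄·Hᵀ + R = [790 -517; -517 448]
K = P̄·Hᵀ·S⁻¹ = [14669/86631 -12271/86631; 5626/28877 -340/28877; -7076/86631 -36785/86631]
x' = x̄ + K·y = [-178903/86631, 114128/28877, 10369/86631]
P' = (I − K·H)·P̄ = [221825/86631 -118596/28877 -104777/86631; -118596/28877 218880/28877 59468/28877; -104777/86631 59468/28877 70781/86631]

x' = [-178903/86631, 114128/28877, 10369/86631]
P' = [221825/86631 -118596/28877 -104777/86631; -118596/28877 218880/28877 59468/28877; -104777/86631 59468/28877 70781/86631]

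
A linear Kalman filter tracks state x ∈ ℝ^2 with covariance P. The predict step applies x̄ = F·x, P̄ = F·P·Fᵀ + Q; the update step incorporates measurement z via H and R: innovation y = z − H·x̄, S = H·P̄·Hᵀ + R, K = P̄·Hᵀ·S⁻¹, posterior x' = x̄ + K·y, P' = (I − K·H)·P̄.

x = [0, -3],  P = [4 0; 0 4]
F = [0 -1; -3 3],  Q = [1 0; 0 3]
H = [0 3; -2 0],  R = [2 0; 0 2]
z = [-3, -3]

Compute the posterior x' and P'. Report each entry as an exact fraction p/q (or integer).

x' = [7434/4855, -4959/4855]
P' = [2089/4855 -24/4855; -24/4855 1074/4855]

x̄ = F·x = [3, -9]
P̄ = F·P·Fᵀ + Q = [5 -12; -12 75]
y = z − H·x̄ = [24, 3]
S = H·P̄·Hᵀ + R = [677 72; 72 22]
K = P̄·Hᵀ·S⁻¹ = [-36/4855 -2089/4855; 1611/4855 24/4855]
x' = x̄ + K·y = [7434/4855, -4959/4855]
P' = (I − K·H)·P̄ = [2089/4855 -24/4855; -24/4855 1074/4855]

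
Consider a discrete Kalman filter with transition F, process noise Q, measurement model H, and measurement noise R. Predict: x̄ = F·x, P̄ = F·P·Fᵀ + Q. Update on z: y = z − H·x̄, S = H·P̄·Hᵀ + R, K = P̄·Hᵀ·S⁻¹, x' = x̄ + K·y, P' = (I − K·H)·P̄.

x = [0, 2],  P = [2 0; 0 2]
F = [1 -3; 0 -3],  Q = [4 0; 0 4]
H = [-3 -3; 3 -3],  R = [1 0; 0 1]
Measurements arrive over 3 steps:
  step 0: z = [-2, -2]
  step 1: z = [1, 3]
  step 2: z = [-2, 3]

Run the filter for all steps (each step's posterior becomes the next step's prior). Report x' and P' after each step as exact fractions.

step 0: x' = [-222/66925, 43674/66925], P' = [3696/66925 18/66925; 18/66925 3694/66925]
step 1: x' = [137963448/449323309, -305341662/449323309], P' = [24657742/449323309 33192/449323309; 33192/449323309 24654154/449323309]
step 2: x' = [511643356296/602729554205, -85239355866/602729554205], P' = [33076146628/602729554205 44357562/602729554205; 44357562/602729554205 6614250982/120545910841]

step 0: x̄ = F·x = [-6, -6]
step 0: P̄ = F·P·Fᵀ + Q = [24 18; 18 22]
step 0: y = z − H·x̄ = [-38, -2]
step 0: S = H·P̄·Hᵀ + R = [739 -18; -18 91]
step 0: K = P̄·Hᵀ·S⁻¹ = [-11142/66925 11034/66925; -11136/66925 -11028/66925]
step 0: x' = x̄ + K·y = [-222/66925, 43674/66925]
step 0: P' = (I − K·H)·P̄ = [3696/66925 18/66925; 18/66925 3694/66925]
step 1: x̄ = F·x = [-131244/66925, -131022/66925]
step 1: P̄ = F·P·Fᵀ + Q = [304534/66925 33192/66925; 33192/66925 300946/66925]
step 1: y = z − H·x̄ = [-719873/66925, 201441/66925]
step 1: S = H·P̄·Hᵀ + R = [6113701/66925 -32292/66925; -32292/66925 4918789/66925]
step 1: K = P̄·Hᵀ·S⁻¹ = [-74072802/449323309 73873650/449323309; -74062038/449323309 -73862886/449323309]
step 1: x' = x̄ + K·y = [137963448/449323309, -305341662/449323309]
step 1: P' = (I − K·H)·P̄ = [24657742/449323309 33192/449323309; 33192/449323309 24654154/449323309]
step 2: x̄ = F·x = [1053988434/449323309, 916024986/449323309]
step 2: P̄ = F·P·Fᵀ + Q = [2043639212/449323309 221787810/449323309; 221787810/449323309 2019180622/449323309]
step 2: y = z − H·x̄ = [5011393642/449323309, 934079583/449323309]
step 2: S = H·P̄·Hᵀ + R = [41006882395/449323309 -220127310/449323309; -220127310/449323309 33022521235/449323309]
step 2: K = P̄·Hᵀ·S⁻¹ = [-19872302514/120545910841 99095367198/602729554205; -99346837416/602729554205 -99080692044/602729554205]
step 2: x' = x̄ + K·y = [511643356296/602729554205, -85239355866/602729554205]
step 2: P' = (I − K·H)·P̄ = [33076146628/602729554205 44357562/602729554205; 44357562/602729554205 6614250982/120545910841]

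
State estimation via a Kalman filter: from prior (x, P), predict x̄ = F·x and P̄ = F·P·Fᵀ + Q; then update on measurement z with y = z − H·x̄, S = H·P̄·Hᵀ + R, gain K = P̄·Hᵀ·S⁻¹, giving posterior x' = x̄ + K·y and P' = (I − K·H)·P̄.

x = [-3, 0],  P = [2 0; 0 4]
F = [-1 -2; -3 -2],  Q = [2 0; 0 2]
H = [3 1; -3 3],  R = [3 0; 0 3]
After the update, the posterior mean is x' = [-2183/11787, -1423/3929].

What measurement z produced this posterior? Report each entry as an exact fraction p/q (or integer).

x̄ = F·x = [3, 9]
P̄ = F·P·Fᵀ + Q = [20 22; 22 36]
S = H·P̄·Hᵀ + R = [351 60; 60 111]
K = P̄·Hᵀ·S⁻¹ = [2914/11787 -938/11787; 978/3929 958/3929]
x' − x̄ = [-37544/11787, -36784/3929] = K·y
y = (KᵀK)⁻¹·Kᵀ·(x' − x̄) = [-19, -19]
z = y + H·x̄ = [-19, -19] + [18, 18] = [-1, -1]

z = [-1, -1]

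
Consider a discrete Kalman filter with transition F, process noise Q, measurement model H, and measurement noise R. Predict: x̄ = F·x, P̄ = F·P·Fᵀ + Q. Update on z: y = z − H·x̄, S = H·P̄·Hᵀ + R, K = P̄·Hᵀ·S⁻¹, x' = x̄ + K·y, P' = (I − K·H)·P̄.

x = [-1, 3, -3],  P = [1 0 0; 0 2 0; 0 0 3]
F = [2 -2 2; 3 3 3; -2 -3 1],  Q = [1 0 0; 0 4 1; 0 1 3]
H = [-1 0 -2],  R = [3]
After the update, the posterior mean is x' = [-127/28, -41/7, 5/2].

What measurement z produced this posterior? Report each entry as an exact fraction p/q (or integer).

z = [-1]

x̄ = F·x = [-14, -3, -10]
P̄ = F·P·Fᵀ + Q = [25 12 14; 12 58 -14; 14 -14 28]
S = H·P̄·Hᵀ + R = [196]
K = P̄·Hᵀ·S⁻¹ = [-53/196; 4/49; -5/14]
x' − x̄ = [265/28, -20/7, 25/2] = K·y
y = (KᵀK)⁻¹·Kᵀ·(x' − x̄) = [-35]
z = y + H·x̄ = [-35] + [34] = [-1]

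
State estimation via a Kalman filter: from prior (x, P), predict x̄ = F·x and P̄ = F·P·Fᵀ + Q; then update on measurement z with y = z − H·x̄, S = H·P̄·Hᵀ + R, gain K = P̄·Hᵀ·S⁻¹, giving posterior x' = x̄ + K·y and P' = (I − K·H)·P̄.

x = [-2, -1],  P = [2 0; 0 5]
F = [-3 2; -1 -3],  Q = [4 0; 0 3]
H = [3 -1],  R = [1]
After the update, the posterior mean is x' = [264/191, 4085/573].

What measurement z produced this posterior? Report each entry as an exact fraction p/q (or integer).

x̄ = F·x = [4, 5]
P̄ = F·P·Fᵀ + Q = [42 -24; -24 50]
S = H·P̄·Hᵀ + R = [573]
K = P̄·Hᵀ·S⁻¹ = [50/191; -122/573]
x' − x̄ = [-500/191, 1220/573] = K·y
y = (KᵀK)⁻¹·Kᵀ·(x' − x̄) = [-10]
z = y + H·x̄ = [-10] + [7] = [-3]

z = [-3]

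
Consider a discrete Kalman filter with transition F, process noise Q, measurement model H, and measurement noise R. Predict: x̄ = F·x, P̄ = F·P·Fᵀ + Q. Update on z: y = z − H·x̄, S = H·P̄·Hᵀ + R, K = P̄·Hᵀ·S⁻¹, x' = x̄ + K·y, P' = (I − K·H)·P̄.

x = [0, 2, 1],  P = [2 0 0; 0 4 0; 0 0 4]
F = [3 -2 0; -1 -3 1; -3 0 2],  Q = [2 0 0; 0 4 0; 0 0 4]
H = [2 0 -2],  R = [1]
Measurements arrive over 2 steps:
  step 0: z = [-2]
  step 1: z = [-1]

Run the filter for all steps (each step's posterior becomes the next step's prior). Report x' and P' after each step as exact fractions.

step 0: x̄ = F·x = [-4, -5, 2]
step 0: P̄ = F·P·Fᵀ + Q = [36 18 -18; 18 46 14; -18 14 38]
step 0: y = z − H·x̄ = [10]
step 0: S = H·P̄·Hᵀ + R = [441]
step 0: K = P̄·Hᵀ·S⁻¹ = [12/49; 8/441; -16/63]
step 0: x' = x̄ + K·y = [-76/49, -2125/441, -34/63]
step 0: P' = (I − K·H)·P̄ = [468/49 786/49 66/7; 786/49 20222/441 1010/63; 66/7 1010/63 86/9]
step 1: x̄ = F·x = [314/63, 6821/441, 1576/441]
step 1: P̄ = F·P·Fᵀ + Q = [710/9 8216/63 172/63; 8216/63 183896/441 21520/441; 172/63 21520/441 6632/441]
step 1: y = z − H·x̄ = [-1685/441]
step 1: S = H·P̄·Hᵀ + R = [156497/441]
step 1: K = P̄·Hᵀ·S⁻¹ = [67172/156497; 6544/14227; -10856/156497]
step 1: x' = x̄ + K·y = [523346/156497, 195047/14227, 600752/156497]
step 1: P' = (I − K·H)·P̄ = [2114406/156497 858616/14227 2080820/156497; 858616/14227 4864456/14227 855344/14227; 2080820/156497 855344/14227 2086248/156497]

step 0: x' = [-76/49, -2125/441, -34/63], P' = [468/49 786/49 66/7; 786/49 20222/441 1010/63; 66/7 1010/63 86/9]
step 1: x' = [523346/156497, 195047/14227, 600752/156497], P' = [2114406/156497 858616/14227 2080820/156497; 858616/14227 4864456/14227 855344/14227; 2080820/156497 855344/14227 2086248/156497]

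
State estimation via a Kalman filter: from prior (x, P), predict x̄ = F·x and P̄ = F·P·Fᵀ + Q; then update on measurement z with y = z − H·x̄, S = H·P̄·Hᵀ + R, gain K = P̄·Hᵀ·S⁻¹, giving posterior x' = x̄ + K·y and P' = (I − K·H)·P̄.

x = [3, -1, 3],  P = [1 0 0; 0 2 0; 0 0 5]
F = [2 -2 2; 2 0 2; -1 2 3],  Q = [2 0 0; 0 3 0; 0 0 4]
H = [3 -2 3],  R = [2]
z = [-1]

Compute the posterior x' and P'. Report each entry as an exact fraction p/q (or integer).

x̄ = F·x = [14, 12, 4]
P̄ = F·P·Fᵀ + Q = [34 24 20; 24 27 28; 20 28 58]
y = z − H·x̄ = [-31]
S = H·P̄·Hᵀ + R = [674]
K = P̄·Hᵀ·S⁻¹ = [57/337; 51/337; 89/337]
x' = x̄ + K·y = [2951/337, 2463/337, -1411/337]
P' = (I − K·H)·P̄ = [4960/337 2274/337 -3406/337; 2274/337 3897/337 358/337; -3406/337 358/337 3704/337]

x' = [2951/337, 2463/337, -1411/337]
P' = [4960/337 2274/337 -3406/337; 2274/337 3897/337 358/337; -3406/337 358/337 3704/337]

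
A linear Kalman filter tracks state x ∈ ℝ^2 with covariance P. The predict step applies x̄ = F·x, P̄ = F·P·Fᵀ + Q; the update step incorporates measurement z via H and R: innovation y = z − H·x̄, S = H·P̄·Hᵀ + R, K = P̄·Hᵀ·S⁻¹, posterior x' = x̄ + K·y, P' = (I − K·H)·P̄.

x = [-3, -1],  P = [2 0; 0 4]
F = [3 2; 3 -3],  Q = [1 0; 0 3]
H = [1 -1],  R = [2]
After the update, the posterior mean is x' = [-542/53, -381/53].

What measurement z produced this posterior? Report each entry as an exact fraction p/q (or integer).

x̄ = F·x = [-11, -6]
P̄ = F·P·Fᵀ + Q = [35 -6; -6 57]
S = H·P̄·Hᵀ + R = [106]
K = P̄·Hᵀ·S⁻¹ = [41/106; -63/106]
x' − x̄ = [41/53, -63/53] = K·y
y = (KᵀK)⁻¹·Kᵀ·(x' − x̄) = [2]
z = y + H·x̄ = [2] + [-5] = [-3]

z = [-3]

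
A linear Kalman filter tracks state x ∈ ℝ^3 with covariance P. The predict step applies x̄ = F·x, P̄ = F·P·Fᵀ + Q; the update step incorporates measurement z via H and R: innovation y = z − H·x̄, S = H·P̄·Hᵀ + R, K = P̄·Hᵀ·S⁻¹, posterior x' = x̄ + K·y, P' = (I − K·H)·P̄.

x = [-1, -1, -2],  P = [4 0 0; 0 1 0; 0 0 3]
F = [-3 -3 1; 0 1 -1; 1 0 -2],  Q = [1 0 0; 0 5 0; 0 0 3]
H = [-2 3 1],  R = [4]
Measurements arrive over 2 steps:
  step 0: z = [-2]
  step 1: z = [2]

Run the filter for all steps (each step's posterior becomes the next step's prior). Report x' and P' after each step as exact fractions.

step 0: x' = [4, 1, 3], P' = [1391/120 105/16 571/240; 105/16 153/32 -27/32; 571/240 -27/32 3791/480]
step 1: x' = [-153306/20983, -63820/20983, -72626/20983], P' = [1844609/62949 891937/62949 928987/62949; 891937/62949 488096/62949 338318/62949; 928987/62949 338318/62949 869300/62949]

step 0: x̄ = F·x = [4, 1, 3]
step 0: P̄ = F·P·Fᵀ + Q = [49 -6 -18; -6 9 6; -18 6 19]
step 0: y = z − H·x̄ = [0]
step 0: S = H·P̄·Hᵀ + R = [480]
step 0: K = P̄·Hᵀ·S⁻¹ = [-67/240; 3/32; 73/480]
step 0: x' = x̄ + K·y = [4, 1, 3]
step 0: P' = (I − K·H)·P̄ = [1391/120 105/16 571/240; 105/16 153/32 -27/32; 571/240 -27/32 3791/480]
step 1: x̄ = F·x = [-12, -2, -2]
step 1: P̄ = F·P·Fᵀ + Q = [1591/6 -229/6 -176/3; -229/6 581/30 65/3; -176/3 65/3 110/3]
step 1: y = z − H·x̄ = [-14]
step 1: S = H·P̄·Hᵀ + R = [20983/10]
step 1: K = P̄·Hᵀ·S⁻¹ = [-7035/20983; 1561/20983; 2190/20983]
step 1: x' = x̄ + K·y = [-153306/20983, -63820/20983, -72626/20983]
step 1: P' = (I − K·H)·P̄ = [1844609/62949 891937/62949 928987/62949; 891937/62949 488096/62949 338318/62949; 928987/62949 338318/62949 869300/62949]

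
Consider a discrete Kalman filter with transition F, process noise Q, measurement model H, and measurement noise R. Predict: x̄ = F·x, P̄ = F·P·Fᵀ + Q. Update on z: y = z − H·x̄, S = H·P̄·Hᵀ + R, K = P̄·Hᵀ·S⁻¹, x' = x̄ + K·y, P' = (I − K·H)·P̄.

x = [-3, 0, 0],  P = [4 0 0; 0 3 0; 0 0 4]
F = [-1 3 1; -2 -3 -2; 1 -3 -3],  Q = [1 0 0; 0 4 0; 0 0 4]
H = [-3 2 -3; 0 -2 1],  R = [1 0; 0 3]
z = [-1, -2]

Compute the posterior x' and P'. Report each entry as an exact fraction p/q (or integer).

x̄ = F·x = [3, 6, -3]
P̄ = F·P·Fᵀ + Q = [36 -27 -43; -27 63 43; -43 43 71]
y = z − H·x̄ = [-13, 13]
S = H·P̄·Hᵀ + R = [250 -154; -154 154]
K = P̄·Hᵀ·S⁻¹ = [-11/48 -53/336; -5/96 -4369/7392; -13/96 -1721/7392]
x' = x̄ + K·y = [55/14, -155/154, -657/154]
P' = (I − K·H)·P̄ = [5069/168 -7465/336 -15089/336; -7465/336 133099/7392 253091/7392; -15089/336 253091/7392 501019/7392]

x' = [55/14, -155/154, -657/154]
P' = [5069/168 -7465/336 -15089/336; -7465/336 133099/7392 253091/7392; -15089/336 253091/7392 501019/7392]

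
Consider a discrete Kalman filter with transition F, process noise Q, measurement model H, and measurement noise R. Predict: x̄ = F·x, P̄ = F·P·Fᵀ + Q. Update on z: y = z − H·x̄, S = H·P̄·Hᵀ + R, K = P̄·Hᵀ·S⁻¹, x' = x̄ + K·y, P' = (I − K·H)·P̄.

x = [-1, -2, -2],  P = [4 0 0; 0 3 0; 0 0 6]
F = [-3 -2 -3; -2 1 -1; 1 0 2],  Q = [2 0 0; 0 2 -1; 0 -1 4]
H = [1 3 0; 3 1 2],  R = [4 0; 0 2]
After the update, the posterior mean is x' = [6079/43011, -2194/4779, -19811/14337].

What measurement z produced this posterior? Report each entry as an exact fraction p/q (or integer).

x̄ = F·x = [13, 2, -5]
P̄ = F·P·Fᵀ + Q = [104 36 -48; 36 27 -21; -48 -21 32]
S = H·P̄·Hᵀ + R = [567 531; 531 649]
K = P̄·Hᵀ·S⁻¹ = [32/729 1684/4779; 25/81 -58/531; -52/243 31/1593]
x' − x̄ = [-553064/43011, -11752/4779, 51874/14337] = K·y
y = (KᵀK)⁻¹·Kᵀ·(x' − x̄) = [-20, -34]
z = y + H·x̄ = [-20, -34] + [19, 31] = [-1, -3]

z = [-1, -3]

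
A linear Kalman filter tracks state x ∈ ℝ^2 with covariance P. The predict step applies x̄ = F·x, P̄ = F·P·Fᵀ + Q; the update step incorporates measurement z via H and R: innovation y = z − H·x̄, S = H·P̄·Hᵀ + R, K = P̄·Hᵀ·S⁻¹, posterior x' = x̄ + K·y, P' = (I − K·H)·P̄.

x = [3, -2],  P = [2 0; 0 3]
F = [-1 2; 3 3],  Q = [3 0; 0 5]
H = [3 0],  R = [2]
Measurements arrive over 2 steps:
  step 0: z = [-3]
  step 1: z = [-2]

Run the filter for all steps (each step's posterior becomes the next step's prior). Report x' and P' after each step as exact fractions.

step 0: x' = [-167/155, 1113/155], P' = [34/155 24/155; 24/155 6454/155]
step 1: x' = [-152528/236281, -1282404/236281], P' = [52438/236281 77388/236281; 77388/236281 3916649/236281]

step 0: x̄ = F·x = [-7, 3]
step 0: P̄ = F·P·Fᵀ + Q = [17 12; 12 50]
step 0: y = z − H·x̄ = [18]
step 0: S = H·P̄·Hᵀ + R = [155]
step 0: K = P̄·Hᵀ·S⁻¹ = [51/155; 36/155]
step 0: x' = x̄ + K·y = [-167/155, 1113/155]
step 0: P' = (I − K·H)·P̄ = [34/155 24/155; 24/155 6454/155]
step 1: x̄ = F·x = [2393/155, 2838/155]
step 1: P̄ = F·P·Fᵀ + Q = [26219/155 38694/155; 38694/155 59599/155]
step 1: y = z − H·x̄ = [-7489/155]
step 1: S = H·P̄·Hᵀ + R = [236281/155]
step 1: K = P̄·Hᵀ·S⁻¹ = [78657/236281; 116082/236281]
step 1: x' = x̄ + K·y = [-152528/236281, -1282404/236281]
step 1: P' = (I − K·H)·P̄ = [52438/236281 77388/236281; 77388/236281 3916649/236281]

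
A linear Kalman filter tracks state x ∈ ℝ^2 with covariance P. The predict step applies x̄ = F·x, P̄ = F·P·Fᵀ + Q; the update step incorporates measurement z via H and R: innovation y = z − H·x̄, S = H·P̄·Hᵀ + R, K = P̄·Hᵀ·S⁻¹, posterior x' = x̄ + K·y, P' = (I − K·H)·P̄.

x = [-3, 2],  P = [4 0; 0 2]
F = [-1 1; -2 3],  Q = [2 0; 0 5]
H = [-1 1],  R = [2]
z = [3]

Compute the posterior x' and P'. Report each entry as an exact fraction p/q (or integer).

x̄ = F·x = [5, 12]
P̄ = F·P·Fᵀ + Q = [8 14; 14 39]
y = z − H·x̄ = [-4]
S = H·P̄·Hᵀ + R = [21]
K = P̄·Hᵀ·S⁻¹ = [2/7; 25/21]
x' = x̄ + K·y = [27/7, 152/21]
P' = (I − K·H)·P̄ = [44/7 48/7; 48/7 194/21]

x' = [27/7, 152/21]
P' = [44/7 48/7; 48/7 194/21]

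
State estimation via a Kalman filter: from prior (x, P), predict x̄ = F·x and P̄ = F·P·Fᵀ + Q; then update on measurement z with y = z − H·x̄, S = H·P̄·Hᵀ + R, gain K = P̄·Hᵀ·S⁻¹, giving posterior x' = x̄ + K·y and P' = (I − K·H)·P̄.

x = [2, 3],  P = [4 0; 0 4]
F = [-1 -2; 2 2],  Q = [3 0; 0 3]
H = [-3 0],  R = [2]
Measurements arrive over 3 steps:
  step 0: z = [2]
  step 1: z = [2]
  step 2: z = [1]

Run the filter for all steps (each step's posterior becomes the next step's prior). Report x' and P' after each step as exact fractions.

step 0: x̄ = F·x = [-8, 10]
step 0: P̄ = F·P·Fᵀ + Q = [23 -24; -24 35]
step 0: y = z − H·x̄ = [-22]
step 0: S = H·P̄·Hᵀ + R = [209]
step 0: K = P̄·Hᵀ·S⁻¹ = [-69/209; 72/209]
step 0: x' = x̄ + K·y = [-14/19, 46/19]
step 0: P' = (I − K·H)·P̄ = [46/209 -48/209; -48/209 2131/209]
step 1: x̄ = F·x = [-78/19, 64/19]
step 1: P̄ = F·P·Fᵀ + Q = [9005/209 -8328/209; -8328/209 8951/209]
step 1: y = z − H·x̄ = [-196/19]
step 1: S = H·P̄·Hᵀ + R = [81463/209]
step 1: K = P̄·Hᵀ·S⁻¹ = [-27015/81463; 24984/81463]
step 1: x' = x̄ + K·y = [-55746/81463, 16672/81463]
step 1: P' = (I − K·H)·P̄ = [18010/81463 -16656/81463; -16656/81463 502273/81463]
step 2: x̄ = F·x = [22402/81463, -78148/81463]
step 2: P̄ = F·P·Fᵀ + Q = [2204867/81463 -1945176/81463; -1945176/81463 2192273/81463]
step 2: y = z − H·x̄ = [148669/81463]
step 2: S = H·P̄·Hᵀ + R = [20006729/81463]
step 2: K = P̄·Hᵀ·S⁻¹ = [-6614601/20006729; 5835528/20006729]
step 2: x' = x̄ + K·y = [-6569797/20006729, -8542820/20006729]
step 2: P' = (I − K·H)·P̄ = [4409734/20006729 -3890352/20006729; -3890352/20006729 120383791/20006729]

step 0: x' = [-14/19, 46/19], P' = [46/209 -48/209; -48/209 2131/209]
step 1: x' = [-55746/81463, 16672/81463], P' = [18010/81463 -16656/81463; -16656/81463 502273/81463]
step 2: x' = [-6569797/20006729, -8542820/20006729], P' = [4409734/20006729 -3890352/20006729; -3890352/20006729 120383791/20006729]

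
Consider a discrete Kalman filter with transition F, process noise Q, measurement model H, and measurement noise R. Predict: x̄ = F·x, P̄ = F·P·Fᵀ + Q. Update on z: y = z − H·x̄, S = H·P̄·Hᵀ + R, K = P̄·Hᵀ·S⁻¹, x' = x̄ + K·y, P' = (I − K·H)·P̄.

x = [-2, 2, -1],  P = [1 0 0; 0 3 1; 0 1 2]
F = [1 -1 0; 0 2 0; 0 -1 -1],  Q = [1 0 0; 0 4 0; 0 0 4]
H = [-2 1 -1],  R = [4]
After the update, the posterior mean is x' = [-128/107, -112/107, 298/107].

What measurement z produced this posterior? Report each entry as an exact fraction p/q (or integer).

z = [-2]

x̄ = F·x = [-4, 4, -1]
P̄ = F·P·Fᵀ + Q = [5 -6 4; -6 16 -8; 4 -8 11]
S = H·P̄·Hᵀ + R = [107]
K = P̄·Hᵀ·S⁻¹ = [-20/107; 36/107; -27/107]
x' − x̄ = [300/107, -540/107, 405/107] = K·y
y = (KᵀK)⁻¹·Kᵀ·(x' − x̄) = [-15]
z = y + H·x̄ = [-15] + [13] = [-2]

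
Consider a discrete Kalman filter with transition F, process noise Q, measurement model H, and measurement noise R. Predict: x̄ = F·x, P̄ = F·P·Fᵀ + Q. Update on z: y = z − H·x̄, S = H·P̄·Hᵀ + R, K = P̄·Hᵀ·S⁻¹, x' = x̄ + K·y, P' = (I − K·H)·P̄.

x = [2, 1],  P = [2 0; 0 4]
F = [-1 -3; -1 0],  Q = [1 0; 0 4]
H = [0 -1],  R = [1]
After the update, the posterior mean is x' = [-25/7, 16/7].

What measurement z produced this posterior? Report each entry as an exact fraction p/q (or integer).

z = [-3]

x̄ = F·x = [-5, -2]
P̄ = F·P·Fᵀ + Q = [39 2; 2 6]
S = H·P̄·Hᵀ + R = [7]
K = P̄·Hᵀ·S⁻¹ = [-2/7; -6/7]
x' − x̄ = [10/7, 30/7] = K·y
y = (KᵀK)⁻¹·Kᵀ·(x' − x̄) = [-5]
z = y + H·x̄ = [-5] + [2] = [-3]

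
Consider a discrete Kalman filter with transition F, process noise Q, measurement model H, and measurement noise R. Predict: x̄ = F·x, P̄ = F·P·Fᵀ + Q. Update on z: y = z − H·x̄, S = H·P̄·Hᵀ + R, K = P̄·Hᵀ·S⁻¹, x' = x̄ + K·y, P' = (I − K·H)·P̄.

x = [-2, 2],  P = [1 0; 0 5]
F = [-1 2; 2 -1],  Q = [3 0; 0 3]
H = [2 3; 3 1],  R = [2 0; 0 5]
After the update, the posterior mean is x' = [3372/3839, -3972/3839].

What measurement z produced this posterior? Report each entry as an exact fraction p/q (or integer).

x̄ = F·x = [6, -6]
P̄ = F·P·Fᵀ + Q = [24 -12; -12 12]
S = H·P̄·Hᵀ + R = [62 48; 48 161]
K = P̄·Hᵀ·S⁻¹ = [-474/3839 1572/3839; 1542/3839 -1032/3839]
x' − x̄ = [-19662/3839, 19062/3839] = K·y
y = (KᵀK)⁻¹·Kᵀ·(x' − x̄) = [5, -11]
z = y + H·x̄ = [5, -11] + [-6, 12] = [-1, 1]

z = [-1, 1]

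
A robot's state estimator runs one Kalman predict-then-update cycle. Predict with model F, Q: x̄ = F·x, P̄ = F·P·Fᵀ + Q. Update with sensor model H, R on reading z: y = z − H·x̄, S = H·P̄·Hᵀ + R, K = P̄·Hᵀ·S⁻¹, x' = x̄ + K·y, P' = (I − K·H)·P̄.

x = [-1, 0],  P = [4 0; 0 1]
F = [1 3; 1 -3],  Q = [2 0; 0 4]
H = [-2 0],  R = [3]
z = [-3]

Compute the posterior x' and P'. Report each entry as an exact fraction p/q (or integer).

x̄ = F·x = [-1, -1]
P̄ = F·P·Fᵀ + Q = [15 -5; -5 17]
y = z − H·x̄ = [-5]
S = H·P̄·Hᵀ + R = [63]
K = P̄·Hᵀ·S⁻¹ = [-10/21; 10/63]
x' = x̄ + K·y = [29/21, -113/63]
P' = (I − K·H)·P̄ = [5/7 -5/21; -5/21 971/63]

x' = [29/21, -113/63]
P' = [5/7 -5/21; -5/21 971/63]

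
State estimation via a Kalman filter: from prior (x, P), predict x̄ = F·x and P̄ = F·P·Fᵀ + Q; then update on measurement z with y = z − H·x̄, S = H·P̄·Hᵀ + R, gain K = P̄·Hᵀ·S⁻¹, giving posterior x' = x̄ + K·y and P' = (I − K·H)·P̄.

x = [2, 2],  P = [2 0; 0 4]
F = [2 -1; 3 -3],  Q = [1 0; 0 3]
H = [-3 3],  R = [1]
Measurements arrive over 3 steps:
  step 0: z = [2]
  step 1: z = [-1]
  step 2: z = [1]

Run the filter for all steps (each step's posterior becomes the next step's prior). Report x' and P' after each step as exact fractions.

step 0: x̄ = F·x = [2, 0]
step 0: P̄ = F·P·Fᵀ + Q = [13 24; 24 57]
step 0: y = z − H·x̄ = [8]
step 0: S = H·P̄·Hᵀ + R = [199]
step 0: K = P̄·Hᵀ·S⁻¹ = [33/199; 99/199]
step 0: x' = x̄ + K·y = [662/199, 792/199]
step 0: P' = (I − K·H)·P̄ = [1498/199 1509/199; 1509/199 1542/199]
step 1: x̄ = F·x = [532/199, -390/199]
step 1: P̄ = F·P·Fᵀ + Q = [1697/199 33/199; 33/199 795/199]
step 1: y = z − H·x̄ = [2567/199]
step 1: S = H·P̄·Hᵀ + R = [22033/199]
step 1: K = P̄·Hᵀ·S⁻¹ = [-4992/22033; 2286/22033]
step 1: x' = x̄ + K·y = [-5492/22033, -13692/22033]
step 1: P' = (I − K·H)·P̄ = [62663/22033 60999/22033; 60999/22033 61761/22033]
step 2: x̄ = F·x = [2708/22033, 24600/22033]
step 2: P̄ = F·P·Fᵀ + Q = [90450/22033 12270/22033; 12270/22033 87933/22033]
step 2: y = z − H·x̄ = [-43643/22033]
step 2: S = H·P̄·Hᵀ + R = [1406620/22033]
step 2: K = P̄·Hᵀ·S⁻¹ = [-11727/70331; 226989/1406620]
step 2: x' = x̄ + K·y = [31873/70331, 1120881/1406620]
step 2: P' = (I − K·H)·P̄ = [163890/70331 159981/70331; 159981/70331 3275283/1406620]

step 0: x' = [662/199, 792/199], P' = [1498/199 1509/199; 1509/199 1542/199]
step 1: x' = [-5492/22033, -13692/22033], P' = [62663/22033 60999/22033; 60999/22033 61761/22033]
step 2: x' = [31873/70331, 1120881/1406620], P' = [163890/70331 159981/70331; 159981/70331 3275283/1406620]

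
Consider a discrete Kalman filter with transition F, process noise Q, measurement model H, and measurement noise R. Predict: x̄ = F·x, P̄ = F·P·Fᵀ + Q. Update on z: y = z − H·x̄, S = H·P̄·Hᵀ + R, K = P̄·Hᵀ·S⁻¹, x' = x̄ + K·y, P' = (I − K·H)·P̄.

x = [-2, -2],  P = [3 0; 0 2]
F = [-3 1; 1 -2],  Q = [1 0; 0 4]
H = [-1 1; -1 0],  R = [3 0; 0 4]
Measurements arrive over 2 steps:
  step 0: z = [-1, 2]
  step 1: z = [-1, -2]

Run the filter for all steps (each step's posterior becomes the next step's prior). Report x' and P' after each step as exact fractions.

step 0: x̄ = F·x = [4, 2]
step 0: P̄ = F·P·Fᵀ + Q = [30 -13; -13 15]
step 0: y = z − H·x̄ = [1, 6]
step 0: S = H·P̄·Hᵀ + R = [74 43; 43 34]
step 0: K = P̄·Hᵀ·S⁻¹ = [-172/667 -371/667; 393/667 -242/667]
step 0: x' = x̄ + K·y = [270/667, 275/667]
step 0: P' = (I − K·H)·P̄ = [1484/667 968/667; 968/667 2147/667]
step 1: x̄ = F·x = [-535/667, -280/667]
step 1: P̄ = F·P·Fᵀ + Q = [10362/667 -1970/667; -1970/667 8868/667]
step 1: y = z − H·x̄ = [-922/667, -1869/667]
step 1: S = H·P̄·Hᵀ + R = [25171/667 12332/667; 12332/667 13030/667]
step 1: K = P̄·Hᵀ·S⁻¹ = [-24664/131859 -81517/131859; 87650/131859 -63019/131859]
step 1: x' = x̄ + K·y = [156748/131859, 73/131859]
step 1: P' = (I − K·H)·P̄ = [326068/131859 252076/131859; 252076/131859 515026/131859]

step 0: x' = [270/667, 275/667], P' = [1484/667 968/667; 968/667 2147/667]
step 1: x' = [156748/131859, 73/131859], P' = [326068/131859 252076/131859; 252076/131859 515026/131859]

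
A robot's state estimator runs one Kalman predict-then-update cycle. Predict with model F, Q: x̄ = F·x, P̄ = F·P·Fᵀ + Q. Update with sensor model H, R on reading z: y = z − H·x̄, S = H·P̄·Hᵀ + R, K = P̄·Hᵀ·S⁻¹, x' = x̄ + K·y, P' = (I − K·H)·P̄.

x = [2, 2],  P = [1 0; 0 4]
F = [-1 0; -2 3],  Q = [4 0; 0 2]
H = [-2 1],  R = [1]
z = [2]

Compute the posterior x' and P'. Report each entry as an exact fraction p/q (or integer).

x̄ = F·x = [-2, 2]
P̄ = F·P·Fᵀ + Q = [5 2; 2 42]
y = z − H·x̄ = [-4]
S = H·P̄·Hᵀ + R = [55]
K = P̄·Hᵀ·S⁻¹ = [-8/55; 38/55]
x' = x̄ + K·y = [-78/55, -42/55]
P' = (I − K·H)·P̄ = [211/55 414/55; 414/55 866/55]

x' = [-78/55, -42/55]
P' = [211/55 414/55; 414/55 866/55]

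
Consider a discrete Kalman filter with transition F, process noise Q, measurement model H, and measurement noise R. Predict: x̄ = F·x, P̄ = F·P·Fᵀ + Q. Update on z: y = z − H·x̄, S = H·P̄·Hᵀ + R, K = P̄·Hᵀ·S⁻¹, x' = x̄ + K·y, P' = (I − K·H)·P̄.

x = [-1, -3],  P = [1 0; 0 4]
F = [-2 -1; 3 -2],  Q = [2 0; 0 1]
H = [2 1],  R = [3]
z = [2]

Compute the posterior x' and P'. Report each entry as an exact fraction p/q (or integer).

x' = [13/7, -9/7]
P' = [26/7 -46/7; -46/7 1102/77]

x̄ = F·x = [5, 3]
P̄ = F·P·Fᵀ + Q = [10 2; 2 26]
y = z − H·x̄ = [-11]
S = H·P̄·Hᵀ + R = [77]
K = P̄·Hᵀ·S⁻¹ = [2/7; 30/77]
x' = x̄ + K·y = [13/7, -9/7]
P' = (I − K·H)·P̄ = [26/7 -46/7; -46/7 1102/77]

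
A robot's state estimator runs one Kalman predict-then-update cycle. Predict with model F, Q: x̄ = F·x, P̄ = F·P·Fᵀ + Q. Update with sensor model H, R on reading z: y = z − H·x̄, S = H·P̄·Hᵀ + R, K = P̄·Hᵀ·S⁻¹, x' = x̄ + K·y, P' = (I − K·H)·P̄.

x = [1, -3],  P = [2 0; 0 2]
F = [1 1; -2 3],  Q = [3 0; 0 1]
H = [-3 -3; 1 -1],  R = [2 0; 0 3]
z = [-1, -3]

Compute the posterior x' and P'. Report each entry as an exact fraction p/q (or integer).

x' = [-331/323, 422/323]
P' = [5407/7752 -4613/7752; -4613/7752 5527/7752]

x̄ = F·x = [-2, -11]
P̄ = F·P·Fᵀ + Q = [7 2; 2 27]
y = z − H·x̄ = [-40, -12]
S = H·P̄·Hᵀ + R = [344 60; 60 33]
K = P̄·Hᵀ·S⁻¹ = [-397/2584 835/1938; -457/2584 -845/1938]
x' = x̄ + K·y = [-331/323, 422/323]
P' = (I − K·H)·P̄ = [5407/7752 -4613/7752; -4613/7752 5527/7752]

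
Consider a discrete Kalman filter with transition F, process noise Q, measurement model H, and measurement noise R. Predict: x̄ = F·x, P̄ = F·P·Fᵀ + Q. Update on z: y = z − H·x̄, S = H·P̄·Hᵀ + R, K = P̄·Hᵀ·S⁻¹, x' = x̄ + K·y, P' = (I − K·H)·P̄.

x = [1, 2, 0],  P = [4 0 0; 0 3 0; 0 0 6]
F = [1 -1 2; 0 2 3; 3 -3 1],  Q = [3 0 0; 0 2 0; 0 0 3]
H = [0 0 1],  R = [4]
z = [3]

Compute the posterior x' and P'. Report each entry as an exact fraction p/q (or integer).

x' = [61/38, 4, 51/19]
P' = [1495/76 30 33/19; 30 68 0; 33/19 0 72/19]

x̄ = F·x = [-1, 4, -3]
P̄ = F·P·Fᵀ + Q = [34 30 33; 30 68 0; 33 0 72]
y = z − H·x̄ = [6]
S = H·P̄·Hᵀ + R = [76]
K = P̄·Hᵀ·S⁻¹ = [33/76; 0; 18/19]
x' = x̄ + K·y = [61/38, 4, 51/19]
P' = (I − K·H)·P̄ = [1495/76 30 33/19; 30 68 0; 33/19 0 72/19]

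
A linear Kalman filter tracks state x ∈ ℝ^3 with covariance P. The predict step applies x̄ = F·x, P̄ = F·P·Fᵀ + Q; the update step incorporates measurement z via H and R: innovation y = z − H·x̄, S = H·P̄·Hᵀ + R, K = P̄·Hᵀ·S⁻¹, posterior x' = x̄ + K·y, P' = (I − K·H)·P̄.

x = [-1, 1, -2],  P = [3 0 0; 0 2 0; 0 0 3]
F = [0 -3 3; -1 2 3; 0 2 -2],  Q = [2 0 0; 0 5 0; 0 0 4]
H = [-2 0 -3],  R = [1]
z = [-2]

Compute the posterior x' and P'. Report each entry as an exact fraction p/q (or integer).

x' = [-397/45, -3, 98/15]
P' = [2099/45 15 -466/15; 15 43 -10; -466/15 -10 104/5]

x̄ = F·x = [-9, -3, 6]
P̄ = F·P·Fᵀ + Q = [47 15 -30; 15 43 -10; -30 -10 24]
y = z − H·x̄ = [-2]
S = H·P̄·Hᵀ + R = [45]
K = P̄·Hᵀ·S⁻¹ = [-4/45; 0; -4/15]
x' = x̄ + K·y = [-397/45, -3, 98/15]
P' = (I − K·H)·P̄ = [2099/45 15 -466/15; 15 43 -10; -466/15 -10 104/5]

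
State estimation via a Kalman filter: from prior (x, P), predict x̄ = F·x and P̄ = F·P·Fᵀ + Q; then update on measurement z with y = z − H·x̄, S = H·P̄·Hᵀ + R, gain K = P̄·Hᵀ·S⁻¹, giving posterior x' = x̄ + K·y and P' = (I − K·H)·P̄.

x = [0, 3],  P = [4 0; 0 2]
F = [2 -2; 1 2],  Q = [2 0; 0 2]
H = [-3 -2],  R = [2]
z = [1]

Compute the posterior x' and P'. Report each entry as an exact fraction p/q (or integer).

x̄ = F·x = [-6, 6]
P̄ = F·P·Fᵀ + Q = [26 0; 0 14]
y = z − H·x̄ = [-5]
S = H·P̄·Hᵀ + R = [292]
K = P̄·Hᵀ·S⁻¹ = [-39/146; -7/73]
x' = x̄ + K·y = [-681/146, 473/73]
P' = (I − K·H)·P̄ = [377/73 -546/73; -546/73 826/73]

x' = [-681/146, 473/73]
P' = [377/73 -546/73; -546/73 826/73]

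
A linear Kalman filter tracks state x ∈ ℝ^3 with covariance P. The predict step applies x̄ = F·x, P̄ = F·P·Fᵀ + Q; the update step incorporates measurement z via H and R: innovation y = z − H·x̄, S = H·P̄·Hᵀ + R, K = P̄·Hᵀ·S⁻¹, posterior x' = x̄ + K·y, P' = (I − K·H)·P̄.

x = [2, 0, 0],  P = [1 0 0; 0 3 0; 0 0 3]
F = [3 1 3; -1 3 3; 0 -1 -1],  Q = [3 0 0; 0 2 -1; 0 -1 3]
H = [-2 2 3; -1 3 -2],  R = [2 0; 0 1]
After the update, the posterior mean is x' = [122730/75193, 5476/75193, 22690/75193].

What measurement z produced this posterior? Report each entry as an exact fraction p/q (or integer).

x̄ = F·x = [6, -2, 0]
P̄ = F·P·Fᵀ + Q = [42 33 -12; 33 57 -19; -12 -19 9]
S = H·P̄·Hᵀ + R = [131 1; 1 574]
K = P̄·Hᵀ·S⁻¹ = [-31077/75193 10665/75193; -5342/75193 23065/75193; 7525/75193 -8266/75193]
x' − x̄ = [-328428/75193, 155862/75193, 22690/75193] = K·y
y = (KᵀK)⁻¹·Kᵀ·(x' − x̄) = [14, 10]
z = y + H·x̄ = [14, 10] + [-16, -12] = [-2, -2]

z = [-2, -2]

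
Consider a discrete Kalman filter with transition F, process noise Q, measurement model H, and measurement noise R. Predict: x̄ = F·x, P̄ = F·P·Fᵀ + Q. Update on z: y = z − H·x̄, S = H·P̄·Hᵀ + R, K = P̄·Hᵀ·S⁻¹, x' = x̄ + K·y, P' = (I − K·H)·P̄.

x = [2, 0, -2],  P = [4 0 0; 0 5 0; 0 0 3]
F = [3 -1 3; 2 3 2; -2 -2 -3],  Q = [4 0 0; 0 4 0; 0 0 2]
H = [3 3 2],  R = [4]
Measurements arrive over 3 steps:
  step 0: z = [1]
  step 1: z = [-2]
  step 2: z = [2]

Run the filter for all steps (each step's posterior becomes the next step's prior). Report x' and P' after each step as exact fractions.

step 0: x̄ = F·x = [0, 0, 2]
step 0: P̄ = F·P·Fᵀ + Q = [72 27 -41; 27 77 -64; -41 -64 65]
step 0: y = z − H·x̄ = [-3]
step 0: S = H·P̄·Hᵀ + R = [831]
step 0: K = P̄·Hᵀ·S⁻¹ = [215/831; 184/831; -185/831]
step 0: x' = x̄ + K·y = [-215/277, -184/277, 739/277]
step 0: P' = (I − K·H)·P̄ = [13607/831 -17123/831 5704/831; -17123/831 30131/831 -19144/831; 5704/831 -19144/831 19790/831]
step 1: x̄ = F·x = [1756/277, 496/277, -1419/277]
step 1: P̄ = F·P·Fᵀ + Q = [654302/831 -25144/277 -53042/277; -25144/277 6173/277 3036/277; -53042/277 3036/277 18820/277]
step 1: y = z − H·x̄ = [-4472/277]
step 1: S = H·P̄·Hᵀ + R = [1042187/277]
step 1: K = P̄·Hᵀ·S⁻¹ = [472786/1042187; -50841/1042187; -112378/1042187]
step 1: x' = x̄ + K·y = [-1026060/1042187, 2686952/1042187, -3524581/1042187]
step 1: P' = (I − K·H)·P̄ = [40885318/3126561 -7826126/1042187 -7757898/1042187; -7826126/1042187 13893910/1042187 -9203358/1042187; -7757898/1042187 -9203358/1042187 25217128/1042187]
step 2: x̄ = F·x = [-16338875/1042187, -1040426/1042187, 7251959/1042187]
step 2: P̄ = F·P·Fᵀ + Q = [330207504/1042187 -20909490/1042187 -105653920/1042187; -20909490/1042187 54537646/3126561 -41088274/3126561; -105653920/1042187 -41088274/3126561 218951530/3126561]
step 2: y = z − H·x̄ = [39718359/1042187]
step 2: S = H·P̄·Hᵀ + R = [4869040918/3126561]
step 2: K = P̄·Hᵀ·S⁻¹ = [1074879303/2434520459; -7624930/347788637; -318123521/2434520459]
step 2: x' = x̄ + K·y = [2797114696/2434520459, -637791536/347788637, 4816504466/2434520459]
step 2: P' = (I − K·H)·P̄ = [32290986990/2434520459 -1734970210/347788637 -28069534674/2434520459; -1734970210/347788637 829465426/49684091 -6122181518/347788637; -28069534674/2434520459 -6122181518/347788637 105750960908/2434520459]

step 0: x' = [-215/277, -184/277, 739/277], P' = [13607/831 -17123/831 5704/831; -17123/831 30131/831 -19144/831; 5704/831 -19144/831 19790/831]
step 1: x' = [-1026060/1042187, 2686952/1042187, -3524581/1042187], P' = [40885318/3126561 -7826126/1042187 -7757898/1042187; -7826126/1042187 13893910/1042187 -9203358/1042187; -7757898/1042187 -9203358/1042187 25217128/1042187]
step 2: x' = [2797114696/2434520459, -637791536/347788637, 4816504466/2434520459], P' = [32290986990/2434520459 -1734970210/347788637 -28069534674/2434520459; -1734970210/347788637 829465426/49684091 -6122181518/347788637; -28069534674/2434520459 -6122181518/347788637 105750960908/2434520459]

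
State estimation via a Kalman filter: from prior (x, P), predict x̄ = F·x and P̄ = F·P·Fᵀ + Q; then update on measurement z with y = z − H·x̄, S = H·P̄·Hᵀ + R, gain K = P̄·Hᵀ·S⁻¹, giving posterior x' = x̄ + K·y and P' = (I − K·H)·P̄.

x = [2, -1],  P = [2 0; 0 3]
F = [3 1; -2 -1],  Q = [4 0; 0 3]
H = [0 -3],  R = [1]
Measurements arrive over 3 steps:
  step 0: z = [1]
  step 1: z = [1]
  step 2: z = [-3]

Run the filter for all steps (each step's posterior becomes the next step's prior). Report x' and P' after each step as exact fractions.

step 0: x̄ = F·x = [5, -3]
step 0: P̄ = F·P·Fᵀ + Q = [25 -15; -15 14]
step 0: y = z − H·x̄ = [-8]
step 0: S = H·P̄·Hᵀ + R = [127]
step 0: K = P̄·Hᵀ·S⁻¹ = [45/127; -42/127]
step 0: x' = x̄ + K·y = [275/127, -45/127]
step 0: P' = (I − K·H)·P̄ = [1150/127 -15/127; -15/127 14/127]
step 1: x̄ = F·x = [780/127, -505/127]
step 1: P̄ = F·P·Fᵀ + Q = [10782/127 -6839/127; -6839/127 4935/127]
step 1: y = z − H·x̄ = [-1388/127]
step 1: S = H·P̄·Hᵀ + R = [44542/127]
step 1: K = P̄·Hᵀ·S⁻¹ = [20517/44542; -14805/44542]
step 1: x' = x̄ + K·y = [24666/22271, -7655/22271]
step 1: P' = (I − K·H)·P̄ = [466965/44542 -6839/44542; -6839/44542 4935/44542]
step 2: x̄ = F·x = [66343/22271, -41677/22271]
step 2: P̄ = F·P·Fᵀ + Q = [2172377/22271 -1386265/22271; -1386265/22271 1979065/44542]
step 2: y = z − H·x̄ = [-191844/22271]
step 2: S = H·P̄·Hᵀ + R = [17856127/44542]
step 2: K = P̄·Hᵀ·S⁻¹ = [8317590/17856127; -5937195/17856127]
step 2: x' = x̄ + K·y = [-18456769/17856127, 17728231/17856127]
step 2: P' = (I − K·H)·P̄ = [188545099/17856127 -2772530/17856127; -2772530/17856127 1979065/17856127]

step 0: x' = [275/127, -45/127], P' = [1150/127 -15/127; -15/127 14/127]
step 1: x' = [24666/22271, -7655/22271], P' = [466965/44542 -6839/44542; -6839/44542 4935/44542]
step 2: x' = [-18456769/17856127, 17728231/17856127], P' = [188545099/17856127 -2772530/17856127; -2772530/17856127 1979065/17856127]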